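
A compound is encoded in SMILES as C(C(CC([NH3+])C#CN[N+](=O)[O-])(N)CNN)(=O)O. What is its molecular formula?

Heavy atoms from the SMILES: 7 C, 6 N, 4 O.
Implicit hydrogens by atom environment:
  4 × C: no H
  2 × C: 2 H each → 4
  2 × N: 2 H each → 4
  2 × N: 1 H each → 2
  2 × O: no H
  1 × C: 1 H
  1 × N (charge +1): 3 H
  1 × N (charge +1): no H
  1 × O: 1 H
  1 × O (charge -1): no H
  Total hydrogens = 15.
Net charge +1.
Molecular formula: C7H15N6O4+

C7H15N6O4+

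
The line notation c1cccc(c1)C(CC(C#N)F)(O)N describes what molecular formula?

C10H11FN2O

Heavy atoms from the SMILES: 10 C, 1 F, 2 N, 1 O.
Implicit hydrogens by atom environment:
  5 × C (aromatic): 1 H each → 5
  2 × C: no H
  1 × C: 2 H
  1 × C: 1 H
  1 × C (aromatic): no H
  1 × F: no H
  1 × N: 2 H
  1 × N: no H
  1 × O: 1 H
  Total hydrogens = 11.
Molecular formula: C10H11FN2O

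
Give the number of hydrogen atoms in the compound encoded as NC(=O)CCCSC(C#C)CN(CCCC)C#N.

Hydrogens are implicit in SMILES; fill each atom to its normal valence:
  7 × C: 2 H each → 14
  3 × C: no H
  2 × C: 1 H each → 2
  2 × N: no H
  1 × C: 3 H
  1 × N: 2 H
  1 × O: no H
  1 × S: no H
  Total hydrogens = 21.

21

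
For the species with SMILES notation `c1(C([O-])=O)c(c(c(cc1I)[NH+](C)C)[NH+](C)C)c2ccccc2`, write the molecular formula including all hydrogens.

C17H20IN2O2+

Heavy atoms from the SMILES: 17 C, 1 I, 2 N, 2 O.
Implicit hydrogens by atom environment:
  6 × C (aromatic): 1 H each → 6
  6 × C (aromatic): no H
  4 × C: 3 H each → 12
  2 × N (charge +1): 1 H each → 2
  1 × C: no H
  1 × I: no H
  1 × O: no H
  1 × O (charge -1): no H
  Total hydrogens = 20.
Net charge +1.
Molecular formula: C17H20IN2O2+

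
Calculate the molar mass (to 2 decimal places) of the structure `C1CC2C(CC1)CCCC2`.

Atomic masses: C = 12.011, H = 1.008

Molecular formula: C10H18.
M = 10×12.011 + 18×1.008 = 138.25 g/mol.

138.25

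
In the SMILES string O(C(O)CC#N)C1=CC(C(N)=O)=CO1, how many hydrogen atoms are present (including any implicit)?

Hydrogens are implicit in SMILES; fill each atom to its normal valence:
  2 × C (aromatic): 1 H each → 2
  2 × C (aromatic): no H
  2 × C: no H
  2 × O: no H
  1 × C: 2 H
  1 × C: 1 H
  1 × N: 2 H
  1 × N: no H
  1 × O: 1 H
  1 × O (aromatic): no H
  Total hydrogens = 8.

8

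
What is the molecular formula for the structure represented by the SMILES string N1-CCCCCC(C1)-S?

C7H15NS

Heavy atoms from the SMILES: 7 C, 1 N, 1 S.
Implicit hydrogens by atom environment:
  6 × C: 2 H each → 12
  1 × C: 1 H
  1 × N: 1 H
  1 × S: 1 H
  Total hydrogens = 15.
Molecular formula: C7H15NS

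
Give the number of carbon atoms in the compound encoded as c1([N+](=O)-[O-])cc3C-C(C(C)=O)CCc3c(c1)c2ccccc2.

The symbol for carbon appears 18 times in the SMILES. Lowercase c denotes aromatic carbon and counts toward C.

18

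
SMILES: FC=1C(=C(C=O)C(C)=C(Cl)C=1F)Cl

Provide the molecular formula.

C8H4Cl2F2O

Heavy atoms from the SMILES: 8 C, 2 Cl, 2 F, 1 O.
Implicit hydrogens by atom environment:
  6 × C (aromatic): no H
  2 × Cl: no H
  2 × F: no H
  1 × C: 3 H
  1 × C: 1 H
  1 × O: no H
  Total hydrogens = 4.
Molecular formula: C8H4Cl2F2O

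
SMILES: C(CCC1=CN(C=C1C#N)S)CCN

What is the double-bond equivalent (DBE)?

Molecular formula from the SMILES: C10H15N3S.
DoU = (2C + 2 + N − H − X)/2 = (2·10 + 2 + 3 − 15 − 0)/2 = 10/2 = 5.
(Structurally: 1 ring(s) + 4 π bond(s) = 5.)

5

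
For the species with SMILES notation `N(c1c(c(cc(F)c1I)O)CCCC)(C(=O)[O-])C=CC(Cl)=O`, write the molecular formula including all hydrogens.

C14H13ClFINO4-

Heavy atoms from the SMILES: 14 C, 1 Cl, 1 F, 1 I, 1 N, 4 O.
Implicit hydrogens by atom environment:
  5 × C (aromatic): no H
  3 × C: 2 H each → 6
  2 × C: 1 H each → 2
  2 × C: no H
  2 × O: no H
  1 × C: 3 H
  1 × C (aromatic): 1 H
  1 × Cl: no H
  1 × F: no H
  1 × I: no H
  1 × N: no H
  1 × O: 1 H
  1 × O (charge -1): no H
  Total hydrogens = 13.
Net charge -1.
Molecular formula: C14H13ClFINO4-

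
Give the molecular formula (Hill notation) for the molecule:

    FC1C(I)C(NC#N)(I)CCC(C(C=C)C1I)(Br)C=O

Heavy atoms from the SMILES: 1 Br, 12 C, 1 F, 3 I, 2 N, 1 O.
Implicit hydrogens by atom environment:
  6 × C: 1 H each → 6
  3 × C: 2 H each → 6
  3 × C: no H
  3 × I: no H
  1 × Br: no H
  1 × F: no H
  1 × N: 1 H
  1 × N: no H
  1 × O: no H
  Total hydrogens = 13.
Molecular formula: C12H13BrFI3N2O

C12H13BrFI3N2O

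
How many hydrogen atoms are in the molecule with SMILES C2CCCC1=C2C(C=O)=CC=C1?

12

Hydrogens are implicit in SMILES; fill each atom to its normal valence:
  4 × C: 2 H each → 8
  3 × C (aromatic): 1 H each → 3
  3 × C (aromatic): no H
  1 × C: 1 H
  1 × O: no H
  Total hydrogens = 12.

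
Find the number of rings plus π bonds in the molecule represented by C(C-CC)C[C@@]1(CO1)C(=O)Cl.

2

Molecular formula from the SMILES: C8H13ClO2.
DoU = (2C + 2 + N − H − X)/2 = (2·8 + 2 + 0 − 13 − 1)/2 = 4/2 = 2.
(Structurally: 1 ring(s) + 1 π bond(s) = 2.)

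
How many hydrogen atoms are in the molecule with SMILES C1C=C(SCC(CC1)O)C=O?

12

Hydrogens are implicit in SMILES; fill each atom to its normal valence:
  4 × C: 2 H each → 8
  3 × C: 1 H each → 3
  1 × C: no H
  1 × O: 1 H
  1 × O: no H
  1 × S: no H
  Total hydrogens = 12.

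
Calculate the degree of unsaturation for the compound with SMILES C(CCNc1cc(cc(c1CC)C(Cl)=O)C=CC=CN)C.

7

Molecular formula from the SMILES: C17H23ClN2O.
DoU = (2C + 2 + N − H − X)/2 = (2·17 + 2 + 2 − 23 − 1)/2 = 14/2 = 7.
(Structurally: 1 ring(s) + 6 π bond(s) = 7.)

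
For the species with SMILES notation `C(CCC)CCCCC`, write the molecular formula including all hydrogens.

Heavy atoms from the SMILES: 9 C.
Implicit hydrogens by atom environment:
  7 × C: 2 H each → 14
  2 × C: 3 H each → 6
  Total hydrogens = 20.
Molecular formula: C9H20

C9H20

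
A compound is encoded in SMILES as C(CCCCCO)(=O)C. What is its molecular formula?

C7H14O2

Heavy atoms from the SMILES: 7 C, 2 O.
Implicit hydrogens by atom environment:
  5 × C: 2 H each → 10
  1 × C: 3 H
  1 × C: no H
  1 × O: 1 H
  1 × O: no H
  Total hydrogens = 14.
Molecular formula: C7H14O2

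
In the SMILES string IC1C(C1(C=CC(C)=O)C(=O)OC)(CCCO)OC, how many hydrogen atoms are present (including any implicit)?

Hydrogens are implicit in SMILES; fill each atom to its normal valence:
  4 × C: no H
  4 × O: no H
  3 × C: 3 H each → 9
  3 × C: 2 H each → 6
  3 × C: 1 H each → 3
  1 × I: no H
  1 × O: 1 H
  Total hydrogens = 19.

19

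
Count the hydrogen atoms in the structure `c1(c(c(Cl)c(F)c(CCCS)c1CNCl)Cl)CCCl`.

14

Hydrogens are implicit in SMILES; fill each atom to its normal valence:
  6 × C: 2 H each → 12
  6 × C (aromatic): no H
  4 × Cl: no H
  1 × F: no H
  1 × N: 1 H
  1 × S: 1 H
  Total hydrogens = 14.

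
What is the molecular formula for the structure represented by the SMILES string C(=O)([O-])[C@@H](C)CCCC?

Heavy atoms from the SMILES: 7 C, 2 O.
Implicit hydrogens by atom environment:
  3 × C: 2 H each → 6
  2 × C: 3 H each → 6
  1 × C: 1 H
  1 × C: no H
  1 × O: no H
  1 × O (charge -1): no H
  Total hydrogens = 13.
Net charge -1.
Molecular formula: C7H13O2-

C7H13O2-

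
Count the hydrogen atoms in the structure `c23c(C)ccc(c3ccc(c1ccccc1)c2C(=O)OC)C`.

Hydrogens are implicit in SMILES; fill each atom to its normal valence:
  9 × C (aromatic): 1 H each → 9
  7 × C (aromatic): no H
  3 × C: 3 H each → 9
  2 × O: no H
  1 × C: no H
  Total hydrogens = 18.

18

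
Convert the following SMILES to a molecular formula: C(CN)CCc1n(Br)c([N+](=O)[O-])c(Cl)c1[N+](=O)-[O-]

Heavy atoms from the SMILES: 1 Br, 8 C, 1 Cl, 4 N, 4 O.
Implicit hydrogens by atom environment:
  4 × C: 2 H each → 8
  4 × C (aromatic): no H
  2 × N (charge +1): no H
  2 × O: no H
  2 × O (charge -1): no H
  1 × Br: no H
  1 × Cl: no H
  1 × N: 2 H
  1 × N (aromatic): no H
  Total hydrogens = 10.
Molecular formula: C8H10BrClN4O4

C8H10BrClN4O4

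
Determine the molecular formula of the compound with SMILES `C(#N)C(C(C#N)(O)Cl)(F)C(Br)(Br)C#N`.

C6HBr2ClFN3O

Heavy atoms from the SMILES: 2 Br, 6 C, 1 Cl, 1 F, 3 N, 1 O.
Implicit hydrogens by atom environment:
  6 × C: no H
  3 × N: no H
  2 × Br: no H
  1 × Cl: no H
  1 × F: no H
  1 × O: 1 H
  Total hydrogens = 1.
Molecular formula: C6HBr2ClFN3O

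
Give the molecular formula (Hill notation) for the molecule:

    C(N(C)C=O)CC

C5H11NO

Heavy atoms from the SMILES: 5 C, 1 N, 1 O.
Implicit hydrogens by atom environment:
  2 × C: 3 H each → 6
  2 × C: 2 H each → 4
  1 × C: 1 H
  1 × N: no H
  1 × O: no H
  Total hydrogens = 11.
Molecular formula: C5H11NO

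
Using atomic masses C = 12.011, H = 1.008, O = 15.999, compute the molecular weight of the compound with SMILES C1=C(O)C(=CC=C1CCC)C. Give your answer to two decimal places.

150.22

Molecular formula: C10H14O.
M = 10×12.011 + 14×1.008 + 1×15.999 = 150.22 g/mol.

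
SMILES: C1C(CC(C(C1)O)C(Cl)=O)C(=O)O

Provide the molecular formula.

C8H11ClO4

Heavy atoms from the SMILES: 8 C, 1 Cl, 4 O.
Implicit hydrogens by atom environment:
  3 × C: 2 H each → 6
  3 × C: 1 H each → 3
  2 × C: no H
  2 × O: 1 H each → 2
  2 × O: no H
  1 × Cl: no H
  Total hydrogens = 11.
Molecular formula: C8H11ClO4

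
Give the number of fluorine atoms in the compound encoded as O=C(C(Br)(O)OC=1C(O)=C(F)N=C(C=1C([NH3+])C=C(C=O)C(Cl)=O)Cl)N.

The symbol for fluorine appears 1 time in the SMILES.

1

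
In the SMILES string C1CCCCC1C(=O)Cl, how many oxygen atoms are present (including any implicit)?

The symbol for oxygen appears 1 time in the SMILES.

1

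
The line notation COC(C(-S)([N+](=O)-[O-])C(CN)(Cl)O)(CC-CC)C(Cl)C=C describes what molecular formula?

Heavy atoms from the SMILES: 12 C, 2 Cl, 2 N, 4 O, 1 S.
Implicit hydrogens by atom environment:
  5 × C: 2 H each → 10
  3 × C: no H
  2 × C: 3 H each → 6
  2 × C: 1 H each → 2
  2 × Cl: no H
  2 × O: no H
  1 × N: 2 H
  1 × N (charge +1): no H
  1 × O: 1 H
  1 × O (charge -1): no H
  1 × S: 1 H
  Total hydrogens = 22.
Molecular formula: C12H22Cl2N2O4S

C12H22Cl2N2O4S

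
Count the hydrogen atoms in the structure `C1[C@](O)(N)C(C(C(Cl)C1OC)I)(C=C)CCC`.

Hydrogens are implicit in SMILES; fill each atom to its normal valence:
  4 × C: 2 H each → 8
  4 × C: 1 H each → 4
  2 × C: 3 H each → 6
  2 × C: no H
  1 × Cl: no H
  1 × I: no H
  1 × N: 2 H
  1 × O: 1 H
  1 × O: no H
  Total hydrogens = 21.

21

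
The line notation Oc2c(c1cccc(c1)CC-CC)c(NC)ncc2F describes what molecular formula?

C16H19FN2O

Heavy atoms from the SMILES: 16 C, 1 F, 2 N, 1 O.
Implicit hydrogens by atom environment:
  6 × C (aromatic): no H
  5 × C (aromatic): 1 H each → 5
  3 × C: 2 H each → 6
  2 × C: 3 H each → 6
  1 × F: no H
  1 × N: 1 H
  1 × N (aromatic): no H
  1 × O: 1 H
  Total hydrogens = 19.
Molecular formula: C16H19FN2O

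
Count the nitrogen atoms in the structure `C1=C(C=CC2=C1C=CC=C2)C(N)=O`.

1

The symbol for nitrogen appears 1 time in the SMILES.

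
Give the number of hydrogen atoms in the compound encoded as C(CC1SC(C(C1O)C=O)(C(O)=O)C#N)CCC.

17

Hydrogens are implicit in SMILES; fill each atom to its normal valence:
  4 × C: 2 H each → 8
  4 × C: 1 H each → 4
  3 × C: no H
  2 × O: 1 H each → 2
  2 × O: no H
  1 × C: 3 H
  1 × N: no H
  1 × S: no H
  Total hydrogens = 17.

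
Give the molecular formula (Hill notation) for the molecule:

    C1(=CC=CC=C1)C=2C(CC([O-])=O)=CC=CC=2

Heavy atoms from the SMILES: 14 C, 2 O.
Implicit hydrogens by atom environment:
  9 × C (aromatic): 1 H each → 9
  3 × C (aromatic): no H
  1 × C: 2 H
  1 × C: no H
  1 × O: no H
  1 × O (charge -1): no H
  Total hydrogens = 11.
Net charge -1.
Molecular formula: C14H11O2-

C14H11O2-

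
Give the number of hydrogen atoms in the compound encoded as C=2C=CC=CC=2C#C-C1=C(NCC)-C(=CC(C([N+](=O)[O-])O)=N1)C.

Hydrogens are implicit in SMILES; fill each atom to its normal valence:
  6 × C (aromatic): 1 H each → 6
  5 × C (aromatic): no H
  2 × C: 3 H each → 6
  2 × C: no H
  1 × C: 2 H
  1 × C: 1 H
  1 × N: 1 H
  1 × N (aromatic): no H
  1 × N (charge +1): no H
  1 × O: 1 H
  1 × O: no H
  1 × O (charge -1): no H
  Total hydrogens = 17.

17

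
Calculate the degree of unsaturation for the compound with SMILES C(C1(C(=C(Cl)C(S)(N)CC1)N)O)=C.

3

Molecular formula from the SMILES: C8H13ClN2OS.
DoU = (2C + 2 + N − H − X)/2 = (2·8 + 2 + 2 − 13 − 1)/2 = 6/2 = 3.
(Structurally: 1 ring(s) + 2 π bond(s) = 3.)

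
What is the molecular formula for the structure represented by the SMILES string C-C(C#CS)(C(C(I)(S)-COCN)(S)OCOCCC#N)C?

Heavy atoms from the SMILES: 13 C, 1 I, 2 N, 3 O, 3 S.
Implicit hydrogens by atom environment:
  6 × C: no H
  5 × C: 2 H each → 10
  3 × O: no H
  3 × S: 1 H each → 3
  2 × C: 3 H each → 6
  1 × I: no H
  1 × N: 2 H
  1 × N: no H
  Total hydrogens = 21.
Molecular formula: C13H21IN2O3S3

C13H21IN2O3S3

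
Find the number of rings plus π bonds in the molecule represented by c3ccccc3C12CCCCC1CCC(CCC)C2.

6

Molecular formula from the SMILES: C19H28.
DoU = (2C + 2 + N − H − X)/2 = (2·19 + 2 + 0 − 28 − 0)/2 = 12/2 = 6.
(Structurally: 3 ring(s) + 3 π bond(s) = 6.)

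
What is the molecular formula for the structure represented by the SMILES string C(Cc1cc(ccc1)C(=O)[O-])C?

Heavy atoms from the SMILES: 10 C, 2 O.
Implicit hydrogens by atom environment:
  4 × C (aromatic): 1 H each → 4
  2 × C: 2 H each → 4
  2 × C (aromatic): no H
  1 × C: 3 H
  1 × C: no H
  1 × O: no H
  1 × O (charge -1): no H
  Total hydrogens = 11.
Net charge -1.
Molecular formula: C10H11O2-

C10H11O2-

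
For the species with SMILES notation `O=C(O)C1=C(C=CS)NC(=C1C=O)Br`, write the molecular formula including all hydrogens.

Heavy atoms from the SMILES: 1 Br, 8 C, 1 N, 3 O, 1 S.
Implicit hydrogens by atom environment:
  4 × C (aromatic): no H
  3 × C: 1 H each → 3
  2 × O: no H
  1 × Br: no H
  1 × C: no H
  1 × N (aromatic): 1 H
  1 × O: 1 H
  1 × S: 1 H
  Total hydrogens = 6.
Molecular formula: C8H6BrNO3S

C8H6BrNO3S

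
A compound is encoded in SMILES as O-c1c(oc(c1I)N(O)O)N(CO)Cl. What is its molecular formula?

Heavy atoms from the SMILES: 5 C, 1 Cl, 1 I, 2 N, 5 O.
Implicit hydrogens by atom environment:
  4 × C (aromatic): no H
  4 × O: 1 H each → 4
  2 × N: no H
  1 × C: 2 H
  1 × Cl: no H
  1 × I: no H
  1 × O (aromatic): no H
  Total hydrogens = 6.
Molecular formula: C5H6ClIN2O5

C5H6ClIN2O5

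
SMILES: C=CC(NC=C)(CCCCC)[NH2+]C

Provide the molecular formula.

C11H23N2+

Heavy atoms from the SMILES: 11 C, 2 N.
Implicit hydrogens by atom environment:
  6 × C: 2 H each → 12
  2 × C: 3 H each → 6
  2 × C: 1 H each → 2
  1 × C: no H
  1 × N (charge +1): 2 H
  1 × N: 1 H
  Total hydrogens = 23.
Net charge +1.
Molecular formula: C11H23N2+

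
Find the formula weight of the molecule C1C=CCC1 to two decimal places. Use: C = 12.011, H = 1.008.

Molecular formula: C5H8.
M = 5×12.011 + 8×1.008 = 68.12 g/mol.

68.12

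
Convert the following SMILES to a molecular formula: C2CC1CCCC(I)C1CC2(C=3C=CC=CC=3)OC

C17H23IO

Heavy atoms from the SMILES: 17 C, 1 I, 1 O.
Implicit hydrogens by atom environment:
  6 × C: 2 H each → 12
  5 × C (aromatic): 1 H each → 5
  3 × C: 1 H each → 3
  1 × C: 3 H
  1 × C: no H
  1 × C (aromatic): no H
  1 × I: no H
  1 × O: no H
  Total hydrogens = 23.
Molecular formula: C17H23IO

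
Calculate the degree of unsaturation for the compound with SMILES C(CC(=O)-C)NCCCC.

Molecular formula from the SMILES: C8H17NO.
DoU = (2C + 2 + N − H − X)/2 = (2·8 + 2 + 1 − 17 − 0)/2 = 2/2 = 1.
(Structurally: 0 ring(s) + 1 π bond(s) = 1.)

1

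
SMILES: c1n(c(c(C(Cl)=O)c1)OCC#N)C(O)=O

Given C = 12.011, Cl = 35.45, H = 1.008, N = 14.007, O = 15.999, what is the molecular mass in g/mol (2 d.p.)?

Molecular formula: C8H5ClN2O4.
M = 8×12.011 + 1×35.45 + 5×1.008 + 2×14.007 + 4×15.999 = 228.59 g/mol.

228.59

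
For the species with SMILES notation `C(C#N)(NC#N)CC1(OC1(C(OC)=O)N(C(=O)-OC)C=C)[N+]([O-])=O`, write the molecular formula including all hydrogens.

Heavy atoms from the SMILES: 12 C, 5 N, 7 O.
Implicit hydrogens by atom environment:
  6 × C: no H
  6 × O: no H
  3 × N: no H
  2 × C: 3 H each → 6
  2 × C: 2 H each → 4
  2 × C: 1 H each → 2
  1 × N: 1 H
  1 × N (charge +1): no H
  1 × O (charge -1): no H
  Total hydrogens = 13.
Molecular formula: C12H13N5O7

C12H13N5O7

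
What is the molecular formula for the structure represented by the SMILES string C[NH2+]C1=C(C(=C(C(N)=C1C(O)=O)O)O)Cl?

Heavy atoms from the SMILES: 8 C, 1 Cl, 2 N, 4 O.
Implicit hydrogens by atom environment:
  6 × C (aromatic): no H
  3 × O: 1 H each → 3
  1 × C: 3 H
  1 × C: no H
  1 × Cl: no H
  1 × N (charge +1): 2 H
  1 × N: 2 H
  1 × O: no H
  Total hydrogens = 10.
Net charge +1.
Molecular formula: C8H10ClN2O4+

C8H10ClN2O4+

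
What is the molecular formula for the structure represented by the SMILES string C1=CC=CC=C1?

C6H6

Heavy atoms from the SMILES: 6 C.
Implicit hydrogens by atom environment:
  6 × C (aromatic): 1 H each → 6
  Total hydrogens = 6.
Molecular formula: C6H6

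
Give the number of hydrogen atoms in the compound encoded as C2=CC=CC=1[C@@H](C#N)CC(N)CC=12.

Hydrogens are implicit in SMILES; fill each atom to its normal valence:
  4 × C (aromatic): 1 H each → 4
  2 × C: 2 H each → 4
  2 × C: 1 H each → 2
  2 × C (aromatic): no H
  1 × C: no H
  1 × N: 2 H
  1 × N: no H
  Total hydrogens = 12.

12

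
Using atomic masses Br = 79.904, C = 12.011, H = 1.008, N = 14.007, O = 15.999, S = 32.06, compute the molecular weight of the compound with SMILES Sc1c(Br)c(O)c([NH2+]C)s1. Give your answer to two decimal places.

Molecular formula: C5H7BrNOS2+.
M = 1×79.904 + 5×12.011 + 7×1.008 + 1×14.007 + 1×15.999 + 2×32.06 = 241.14 g/mol.

241.14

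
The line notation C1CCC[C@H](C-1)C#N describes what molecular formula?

C7H11N

Heavy atoms from the SMILES: 7 C, 1 N.
Implicit hydrogens by atom environment:
  5 × C: 2 H each → 10
  1 × C: 1 H
  1 × C: no H
  1 × N: no H
  Total hydrogens = 11.
Molecular formula: C7H11N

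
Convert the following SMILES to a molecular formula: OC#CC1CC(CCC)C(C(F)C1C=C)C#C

C15H19FO

Heavy atoms from the SMILES: 15 C, 1 F, 1 O.
Implicit hydrogens by atom environment:
  7 × C: 1 H each → 7
  4 × C: 2 H each → 8
  3 × C: no H
  1 × C: 3 H
  1 × F: no H
  1 × O: 1 H
  Total hydrogens = 19.
Molecular formula: C15H19FO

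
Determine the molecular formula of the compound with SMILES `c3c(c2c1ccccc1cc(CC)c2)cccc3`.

Heavy atoms from the SMILES: 18 C.
Implicit hydrogens by atom environment:
  11 × C (aromatic): 1 H each → 11
  5 × C (aromatic): no H
  1 × C: 3 H
  1 × C: 2 H
  Total hydrogens = 16.
Molecular formula: C18H16

C18H16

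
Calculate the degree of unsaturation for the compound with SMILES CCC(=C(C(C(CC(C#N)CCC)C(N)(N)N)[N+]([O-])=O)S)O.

4

Molecular formula from the SMILES: C13H25N5O3S.
DoU = (2C + 2 + N − H − X)/2 = (2·13 + 2 + 5 − 25 − 0)/2 = 8/2 = 4.
(Structurally: 0 ring(s) + 4 π bond(s) = 4.)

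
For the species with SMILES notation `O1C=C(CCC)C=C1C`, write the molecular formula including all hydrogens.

Heavy atoms from the SMILES: 8 C, 1 O.
Implicit hydrogens by atom environment:
  2 × C: 3 H each → 6
  2 × C: 2 H each → 4
  2 × C (aromatic): 1 H each → 2
  2 × C (aromatic): no H
  1 × O (aromatic): no H
  Total hydrogens = 12.
Molecular formula: C8H12O

C8H12O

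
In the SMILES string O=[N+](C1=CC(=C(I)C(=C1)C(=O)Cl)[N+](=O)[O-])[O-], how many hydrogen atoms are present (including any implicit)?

2

Hydrogens are implicit in SMILES; fill each atom to its normal valence:
  4 × C (aromatic): no H
  3 × O: no H
  2 × C (aromatic): 1 H each → 2
  2 × N (charge +1): no H
  2 × O (charge -1): no H
  1 × C: no H
  1 × Cl: no H
  1 × I: no H
  Total hydrogens = 2.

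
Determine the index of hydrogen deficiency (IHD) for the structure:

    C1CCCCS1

Molecular formula from the SMILES: C5H10S.
DoU = (2C + 2 + N − H − X)/2 = (2·5 + 2 + 0 − 10 − 0)/2 = 2/2 = 1.
(Structurally: 1 ring(s) + 0 π bond(s) = 1.)

1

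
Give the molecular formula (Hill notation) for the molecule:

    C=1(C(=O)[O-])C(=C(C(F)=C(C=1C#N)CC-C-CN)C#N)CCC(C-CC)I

Heavy atoms from the SMILES: 19 C, 1 F, 1 I, 3 N, 2 O.
Implicit hydrogens by atom environment:
  8 × C: 2 H each → 16
  6 × C (aromatic): no H
  3 × C: no H
  2 × N: no H
  1 × C: 3 H
  1 × C: 1 H
  1 × F: no H
  1 × I: no H
  1 × N: 2 H
  1 × O: no H
  1 × O (charge -1): no H
  Total hydrogens = 22.
Net charge -1.
Molecular formula: C19H22FIN3O2-

C19H22FIN3O2-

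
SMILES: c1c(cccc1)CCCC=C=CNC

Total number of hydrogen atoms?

17

Hydrogens are implicit in SMILES; fill each atom to its normal valence:
  5 × C (aromatic): 1 H each → 5
  3 × C: 2 H each → 6
  2 × C: 1 H each → 2
  1 × C: 3 H
  1 × C: no H
  1 × C (aromatic): no H
  1 × N: 1 H
  Total hydrogens = 17.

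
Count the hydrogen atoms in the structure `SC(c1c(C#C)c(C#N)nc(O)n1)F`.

4

Hydrogens are implicit in SMILES; fill each atom to its normal valence:
  4 × C (aromatic): no H
  2 × C: 1 H each → 2
  2 × C: no H
  2 × N (aromatic): no H
  1 × F: no H
  1 × N: no H
  1 × O: 1 H
  1 × S: 1 H
  Total hydrogens = 4.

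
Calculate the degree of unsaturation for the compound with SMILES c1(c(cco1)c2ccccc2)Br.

7

Molecular formula from the SMILES: C10H7BrO.
DoU = (2C + 2 + N − H − X)/2 = (2·10 + 2 + 0 − 7 − 1)/2 = 14/2 = 7.
(Structurally: 2 ring(s) + 5 π bond(s) = 7.)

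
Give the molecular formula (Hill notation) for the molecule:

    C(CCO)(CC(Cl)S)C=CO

C7H13ClO2S

Heavy atoms from the SMILES: 7 C, 1 Cl, 2 O, 1 S.
Implicit hydrogens by atom environment:
  4 × C: 1 H each → 4
  3 × C: 2 H each → 6
  2 × O: 1 H each → 2
  1 × Cl: no H
  1 × S: 1 H
  Total hydrogens = 13.
Molecular formula: C7H13ClO2S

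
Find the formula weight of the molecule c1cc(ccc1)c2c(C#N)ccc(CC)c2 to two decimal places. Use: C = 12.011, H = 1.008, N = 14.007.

Molecular formula: C15H13N.
M = 15×12.011 + 13×1.008 + 1×14.007 = 207.28 g/mol.

207.28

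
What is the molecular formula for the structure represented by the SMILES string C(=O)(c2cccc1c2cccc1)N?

C11H9NO

Heavy atoms from the SMILES: 11 C, 1 N, 1 O.
Implicit hydrogens by atom environment:
  7 × C (aromatic): 1 H each → 7
  3 × C (aromatic): no H
  1 × C: no H
  1 × N: 2 H
  1 × O: no H
  Total hydrogens = 9.
Molecular formula: C11H9NO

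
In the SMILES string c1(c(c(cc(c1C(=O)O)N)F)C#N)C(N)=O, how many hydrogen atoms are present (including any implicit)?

6

Hydrogens are implicit in SMILES; fill each atom to its normal valence:
  5 × C (aromatic): no H
  3 × C: no H
  2 × N: 2 H each → 4
  2 × O: no H
  1 × C (aromatic): 1 H
  1 × F: no H
  1 × N: no H
  1 × O: 1 H
  Total hydrogens = 6.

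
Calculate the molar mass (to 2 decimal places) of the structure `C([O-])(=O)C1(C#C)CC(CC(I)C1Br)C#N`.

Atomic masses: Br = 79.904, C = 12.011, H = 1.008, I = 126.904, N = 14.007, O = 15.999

380.99

Molecular formula: C10H8BrINO2-.
M = 1×79.904 + 10×12.011 + 8×1.008 + 1×126.904 + 1×14.007 + 2×15.999 = 380.99 g/mol.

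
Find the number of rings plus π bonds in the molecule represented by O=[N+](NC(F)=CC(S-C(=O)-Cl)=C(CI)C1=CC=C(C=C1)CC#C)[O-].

Molecular formula from the SMILES: C15H11ClFIN2O3S.
DoU = (2C + 2 + N − H − X)/2 = (2·15 + 2 + 2 − 11 − 3)/2 = 20/2 = 10.
(Structurally: 1 ring(s) + 9 π bond(s) = 10.)

10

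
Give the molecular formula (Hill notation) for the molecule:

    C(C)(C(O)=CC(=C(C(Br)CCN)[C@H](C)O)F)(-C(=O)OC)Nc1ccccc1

Heavy atoms from the SMILES: 1 Br, 19 C, 1 F, 2 N, 4 O.
Implicit hydrogens by atom environment:
  5 × C (aromatic): 1 H each → 5
  5 × C: no H
  3 × C: 3 H each → 9
  3 × C: 1 H each → 3
  2 × C: 2 H each → 4
  2 × O: 1 H each → 2
  2 × O: no H
  1 × Br: no H
  1 × C (aromatic): no H
  1 × F: no H
  1 × N: 2 H
  1 × N: 1 H
  Total hydrogens = 26.
Molecular formula: C19H26BrFN2O4

C19H26BrFN2O4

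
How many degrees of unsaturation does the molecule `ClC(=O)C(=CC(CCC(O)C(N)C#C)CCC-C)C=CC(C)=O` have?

Molecular formula from the SMILES: C18H26ClNO3.
DoU = (2C + 2 + N − H − X)/2 = (2·18 + 2 + 1 − 26 − 1)/2 = 12/2 = 6.
(Structurally: 0 ring(s) + 6 π bond(s) = 6.)

6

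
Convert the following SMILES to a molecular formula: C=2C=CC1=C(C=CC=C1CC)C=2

Heavy atoms from the SMILES: 12 C.
Implicit hydrogens by atom environment:
  7 × C (aromatic): 1 H each → 7
  3 × C (aromatic): no H
  1 × C: 3 H
  1 × C: 2 H
  Total hydrogens = 12.
Molecular formula: C12H12

C12H12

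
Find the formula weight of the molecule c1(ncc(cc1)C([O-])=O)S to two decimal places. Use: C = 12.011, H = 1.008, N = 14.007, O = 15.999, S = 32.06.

Molecular formula: C6H4NO2S-.
M = 6×12.011 + 4×1.008 + 1×14.007 + 2×15.999 + 1×32.06 = 154.16 g/mol.

154.16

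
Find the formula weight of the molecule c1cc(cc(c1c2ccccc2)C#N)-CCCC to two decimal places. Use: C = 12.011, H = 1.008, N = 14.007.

Molecular formula: C17H17N.
M = 17×12.011 + 17×1.008 + 1×14.007 = 235.33 g/mol.

235.33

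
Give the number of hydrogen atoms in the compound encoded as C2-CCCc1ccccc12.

Hydrogens are implicit in SMILES; fill each atom to its normal valence:
  4 × C: 2 H each → 8
  4 × C (aromatic): 1 H each → 4
  2 × C (aromatic): no H
  Total hydrogens = 12.

12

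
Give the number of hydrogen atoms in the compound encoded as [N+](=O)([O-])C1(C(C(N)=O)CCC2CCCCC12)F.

Hydrogens are implicit in SMILES; fill each atom to its normal valence:
  6 × C: 2 H each → 12
  3 × C: 1 H each → 3
  2 × C: no H
  2 × O: no H
  1 × F: no H
  1 × N: 2 H
  1 × N (charge +1): no H
  1 × O (charge -1): no H
  Total hydrogens = 17.

17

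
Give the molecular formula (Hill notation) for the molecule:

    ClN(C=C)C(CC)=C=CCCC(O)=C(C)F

C12H17ClFNO

Heavy atoms from the SMILES: 12 C, 1 Cl, 1 F, 1 N, 1 O.
Implicit hydrogens by atom environment:
  4 × C: 2 H each → 8
  4 × C: no H
  2 × C: 3 H each → 6
  2 × C: 1 H each → 2
  1 × Cl: no H
  1 × F: no H
  1 × N: no H
  1 × O: 1 H
  Total hydrogens = 17.
Molecular formula: C12H17ClFNO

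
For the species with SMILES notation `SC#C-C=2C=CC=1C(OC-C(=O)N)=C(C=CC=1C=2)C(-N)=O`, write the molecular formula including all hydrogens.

Heavy atoms from the SMILES: 15 C, 2 N, 3 O, 1 S.
Implicit hydrogens by atom environment:
  5 × C (aromatic): 1 H each → 5
  5 × C (aromatic): no H
  4 × C: no H
  3 × O: no H
  2 × N: 2 H each → 4
  1 × C: 2 H
  1 × S: 1 H
  Total hydrogens = 12.
Molecular formula: C15H12N2O3S

C15H12N2O3S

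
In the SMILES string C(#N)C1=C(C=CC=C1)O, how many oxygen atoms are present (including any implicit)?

The symbol for oxygen appears 1 time in the SMILES.

1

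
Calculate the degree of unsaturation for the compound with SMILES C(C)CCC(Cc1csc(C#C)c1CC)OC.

Molecular formula from the SMILES: C15H22OS.
DoU = (2C + 2 + N − H − X)/2 = (2·15 + 2 + 0 − 22 − 0)/2 = 10/2 = 5.
(Structurally: 1 ring(s) + 4 π bond(s) = 5.)

5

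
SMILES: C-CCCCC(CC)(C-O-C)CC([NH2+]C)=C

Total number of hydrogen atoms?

30

Hydrogens are implicit in SMILES; fill each atom to its normal valence:
  8 × C: 2 H each → 16
  4 × C: 3 H each → 12
  2 × C: no H
  1 × N (charge +1): 2 H
  1 × O: no H
  Total hydrogens = 30.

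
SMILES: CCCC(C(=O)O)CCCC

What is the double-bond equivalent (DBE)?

Molecular formula from the SMILES: C9H18O2.
DoU = (2C + 2 + N − H − X)/2 = (2·9 + 2 + 0 − 18 − 0)/2 = 2/2 = 1.
(Structurally: 0 ring(s) + 1 π bond(s) = 1.)

1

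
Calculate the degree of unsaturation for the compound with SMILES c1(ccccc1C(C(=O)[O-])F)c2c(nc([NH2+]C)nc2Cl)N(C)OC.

9

Molecular formula from the SMILES: C15H16ClFN4O3.
DoU = (2C + 2 + N − H − X)/2 = (2·15 + 2 + 4 − 16 − 2)/2 = 18/2 = 9.
(Structurally: 2 ring(s) + 7 π bond(s) = 9.)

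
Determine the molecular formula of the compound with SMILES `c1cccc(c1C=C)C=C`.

Heavy atoms from the SMILES: 10 C.
Implicit hydrogens by atom environment:
  4 × C (aromatic): 1 H each → 4
  2 × C: 2 H each → 4
  2 × C: 1 H each → 2
  2 × C (aromatic): no H
  Total hydrogens = 10.
Molecular formula: C10H10

C10H10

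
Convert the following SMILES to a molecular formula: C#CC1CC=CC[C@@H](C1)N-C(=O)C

Heavy atoms from the SMILES: 11 C, 1 N, 1 O.
Implicit hydrogens by atom environment:
  5 × C: 1 H each → 5
  3 × C: 2 H each → 6
  2 × C: no H
  1 × C: 3 H
  1 × N: 1 H
  1 × O: no H
  Total hydrogens = 15.
Molecular formula: C11H15NO

C11H15NO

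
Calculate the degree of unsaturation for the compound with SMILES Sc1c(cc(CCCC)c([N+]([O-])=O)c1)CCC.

Molecular formula from the SMILES: C13H19NO2S.
DoU = (2C + 2 + N − H − X)/2 = (2·13 + 2 + 1 − 19 − 0)/2 = 10/2 = 5.
(Structurally: 1 ring(s) + 4 π bond(s) = 5.)

5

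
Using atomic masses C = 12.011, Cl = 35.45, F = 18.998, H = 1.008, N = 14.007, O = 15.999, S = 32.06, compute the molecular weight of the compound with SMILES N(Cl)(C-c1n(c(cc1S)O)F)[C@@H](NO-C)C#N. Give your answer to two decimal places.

Molecular formula: C8H10ClFN4O2S.
M = 8×12.011 + 1×35.45 + 1×18.998 + 10×1.008 + 4×14.007 + 2×15.999 + 1×32.06 = 280.70 g/mol.

280.70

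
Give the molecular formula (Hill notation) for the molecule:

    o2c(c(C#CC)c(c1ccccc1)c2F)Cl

Heavy atoms from the SMILES: 13 C, 1 Cl, 1 F, 1 O.
Implicit hydrogens by atom environment:
  5 × C (aromatic): 1 H each → 5
  5 × C (aromatic): no H
  2 × C: no H
  1 × C: 3 H
  1 × Cl: no H
  1 × F: no H
  1 × O (aromatic): no H
  Total hydrogens = 8.
Molecular formula: C13H8ClFO

C13H8ClFO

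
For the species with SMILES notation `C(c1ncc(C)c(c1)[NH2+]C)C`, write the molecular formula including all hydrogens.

Heavy atoms from the SMILES: 9 C, 2 N.
Implicit hydrogens by atom environment:
  3 × C: 3 H each → 9
  3 × C (aromatic): no H
  2 × C (aromatic): 1 H each → 2
  1 × C: 2 H
  1 × N (charge +1): 2 H
  1 × N (aromatic): no H
  Total hydrogens = 15.
Net charge +1.
Molecular formula: C9H15N2+

C9H15N2+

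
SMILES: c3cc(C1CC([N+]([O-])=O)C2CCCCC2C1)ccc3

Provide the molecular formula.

Heavy atoms from the SMILES: 16 C, 1 N, 2 O.
Implicit hydrogens by atom environment:
  6 × C: 2 H each → 12
  5 × C (aromatic): 1 H each → 5
  4 × C: 1 H each → 4
  1 × C (aromatic): no H
  1 × N (charge +1): no H
  1 × O: no H
  1 × O (charge -1): no H
  Total hydrogens = 21.
Molecular formula: C16H21NO2

C16H21NO2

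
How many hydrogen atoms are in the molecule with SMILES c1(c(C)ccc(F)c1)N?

8

Hydrogens are implicit in SMILES; fill each atom to its normal valence:
  3 × C (aromatic): 1 H each → 3
  3 × C (aromatic): no H
  1 × C: 3 H
  1 × F: no H
  1 × N: 2 H
  Total hydrogens = 8.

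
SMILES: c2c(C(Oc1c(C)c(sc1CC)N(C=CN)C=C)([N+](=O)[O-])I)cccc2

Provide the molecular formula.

C18H20IN3O3S

Heavy atoms from the SMILES: 18 C, 1 I, 3 N, 3 O, 1 S.
Implicit hydrogens by atom environment:
  5 × C (aromatic): 1 H each → 5
  5 × C (aromatic): no H
  3 × C: 1 H each → 3
  2 × C: 3 H each → 6
  2 × C: 2 H each → 4
  2 × O: no H
  1 × C: no H
  1 × I: no H
  1 × N: 2 H
  1 × N: no H
  1 × N (charge +1): no H
  1 × O (charge -1): no H
  1 × S (aromatic): no H
  Total hydrogens = 20.
Molecular formula: C18H20IN3O3S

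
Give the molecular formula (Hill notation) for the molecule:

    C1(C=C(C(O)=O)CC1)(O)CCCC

C10H16O3

Heavy atoms from the SMILES: 10 C, 3 O.
Implicit hydrogens by atom environment:
  5 × C: 2 H each → 10
  3 × C: no H
  2 × O: 1 H each → 2
  1 × C: 3 H
  1 × C: 1 H
  1 × O: no H
  Total hydrogens = 16.
Molecular formula: C10H16O3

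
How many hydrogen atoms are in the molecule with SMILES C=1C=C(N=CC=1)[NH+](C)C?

11

Hydrogens are implicit in SMILES; fill each atom to its normal valence:
  4 × C (aromatic): 1 H each → 4
  2 × C: 3 H each → 6
  1 × C (aromatic): no H
  1 × N (charge +1): 1 H
  1 × N (aromatic): no H
  Total hydrogens = 11.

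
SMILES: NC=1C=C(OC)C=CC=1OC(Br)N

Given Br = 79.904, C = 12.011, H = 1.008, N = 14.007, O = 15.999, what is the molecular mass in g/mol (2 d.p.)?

247.09

Molecular formula: C8H11BrN2O2.
M = 1×79.904 + 8×12.011 + 11×1.008 + 2×14.007 + 2×15.999 = 247.09 g/mol.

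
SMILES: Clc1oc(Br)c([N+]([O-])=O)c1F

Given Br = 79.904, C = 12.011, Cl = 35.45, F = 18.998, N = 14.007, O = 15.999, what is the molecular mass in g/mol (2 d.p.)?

Molecular formula: C4BrClFNO3.
M = 1×79.904 + 4×12.011 + 1×35.45 + 1×18.998 + 1×14.007 + 3×15.999 = 244.40 g/mol.

244.40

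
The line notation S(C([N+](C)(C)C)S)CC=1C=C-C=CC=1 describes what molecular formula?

C11H18NS2+

Heavy atoms from the SMILES: 11 C, 1 N, 2 S.
Implicit hydrogens by atom environment:
  5 × C (aromatic): 1 H each → 5
  3 × C: 3 H each → 9
  1 × C: 2 H
  1 × C: 1 H
  1 × C (aromatic): no H
  1 × N (charge +1): no H
  1 × S: 1 H
  1 × S: no H
  Total hydrogens = 18.
Net charge +1.
Molecular formula: C11H18NS2+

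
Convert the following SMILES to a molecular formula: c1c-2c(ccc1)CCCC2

Heavy atoms from the SMILES: 10 C.
Implicit hydrogens by atom environment:
  4 × C: 2 H each → 8
  4 × C (aromatic): 1 H each → 4
  2 × C (aromatic): no H
  Total hydrogens = 12.
Molecular formula: C10H12

C10H12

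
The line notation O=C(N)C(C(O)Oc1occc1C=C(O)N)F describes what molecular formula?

Heavy atoms from the SMILES: 9 C, 1 F, 2 N, 5 O.
Implicit hydrogens by atom environment:
  3 × C: 1 H each → 3
  2 × C (aromatic): 1 H each → 2
  2 × C (aromatic): no H
  2 × C: no H
  2 × N: 2 H each → 4
  2 × O: 1 H each → 2
  2 × O: no H
  1 × F: no H
  1 × O (aromatic): no H
  Total hydrogens = 11.
Molecular formula: C9H11FN2O5

C9H11FN2O5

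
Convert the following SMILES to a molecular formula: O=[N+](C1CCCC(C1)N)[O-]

C6H12N2O2

Heavy atoms from the SMILES: 6 C, 2 N, 2 O.
Implicit hydrogens by atom environment:
  4 × C: 2 H each → 8
  2 × C: 1 H each → 2
  1 × N: 2 H
  1 × N (charge +1): no H
  1 × O: no H
  1 × O (charge -1): no H
  Total hydrogens = 12.
Molecular formula: C6H12N2O2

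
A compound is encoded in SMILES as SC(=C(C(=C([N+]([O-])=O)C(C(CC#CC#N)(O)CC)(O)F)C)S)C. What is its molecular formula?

C14H17FN2O4S2

Heavy atoms from the SMILES: 14 C, 1 F, 2 N, 4 O, 2 S.
Implicit hydrogens by atom environment:
  9 × C: no H
  3 × C: 3 H each → 9
  2 × C: 2 H each → 4
  2 × O: 1 H each → 2
  2 × S: 1 H each → 2
  1 × F: no H
  1 × N (charge +1): no H
  1 × N: no H
  1 × O: no H
  1 × O (charge -1): no H
  Total hydrogens = 17.
Molecular formula: C14H17FN2O4S2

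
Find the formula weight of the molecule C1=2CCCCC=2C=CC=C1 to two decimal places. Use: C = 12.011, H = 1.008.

132.21

Molecular formula: C10H12.
M = 10×12.011 + 12×1.008 = 132.21 g/mol.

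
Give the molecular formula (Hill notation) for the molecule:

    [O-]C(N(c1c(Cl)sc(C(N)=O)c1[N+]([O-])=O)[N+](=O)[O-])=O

C6H2ClN4O7S-

Heavy atoms from the SMILES: 6 C, 1 Cl, 4 N, 7 O, 1 S.
Implicit hydrogens by atom environment:
  4 × C (aromatic): no H
  4 × O: no H
  3 × O (charge -1): no H
  2 × C: no H
  2 × N (charge +1): no H
  1 × Cl: no H
  1 × N: 2 H
  1 × N: no H
  1 × S (aromatic): no H
  Total hydrogens = 2.
Net charge -1.
Molecular formula: C6H2ClN4O7S-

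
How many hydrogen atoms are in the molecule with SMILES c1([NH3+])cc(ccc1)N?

Hydrogens are implicit in SMILES; fill each atom to its normal valence:
  4 × C (aromatic): 1 H each → 4
  2 × C (aromatic): no H
  1 × N (charge +1): 3 H
  1 × N: 2 H
  Total hydrogens = 9.

9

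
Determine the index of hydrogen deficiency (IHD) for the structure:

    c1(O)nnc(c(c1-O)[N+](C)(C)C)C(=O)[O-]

Molecular formula from the SMILES: C8H11N3O4.
DoU = (2C + 2 + N − H − X)/2 = (2·8 + 2 + 3 − 11 − 0)/2 = 10/2 = 5.
(Structurally: 1 ring(s) + 4 π bond(s) = 5.)

5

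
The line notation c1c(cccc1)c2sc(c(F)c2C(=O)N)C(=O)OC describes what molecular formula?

Heavy atoms from the SMILES: 13 C, 1 F, 1 N, 3 O, 1 S.
Implicit hydrogens by atom environment:
  5 × C (aromatic): 1 H each → 5
  5 × C (aromatic): no H
  3 × O: no H
  2 × C: no H
  1 × C: 3 H
  1 × F: no H
  1 × N: 2 H
  1 × S (aromatic): no H
  Total hydrogens = 10.
Molecular formula: C13H10FNO3S

C13H10FNO3S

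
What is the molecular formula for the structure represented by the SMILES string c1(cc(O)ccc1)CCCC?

Heavy atoms from the SMILES: 10 C, 1 O.
Implicit hydrogens by atom environment:
  4 × C (aromatic): 1 H each → 4
  3 × C: 2 H each → 6
  2 × C (aromatic): no H
  1 × C: 3 H
  1 × O: 1 H
  Total hydrogens = 14.
Molecular formula: C10H14O

C10H14O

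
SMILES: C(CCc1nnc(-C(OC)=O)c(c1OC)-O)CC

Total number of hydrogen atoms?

18

Hydrogens are implicit in SMILES; fill each atom to its normal valence:
  4 × C: 2 H each → 8
  4 × C (aromatic): no H
  3 × C: 3 H each → 9
  3 × O: no H
  2 × N (aromatic): no H
  1 × C: no H
  1 × O: 1 H
  Total hydrogens = 18.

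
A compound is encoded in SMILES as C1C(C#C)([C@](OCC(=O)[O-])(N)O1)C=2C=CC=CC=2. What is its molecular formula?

Heavy atoms from the SMILES: 13 C, 1 N, 4 O.
Implicit hydrogens by atom environment:
  5 × C (aromatic): 1 H each → 5
  4 × C: no H
  3 × O: no H
  2 × C: 2 H each → 4
  1 × C: 1 H
  1 × C (aromatic): no H
  1 × N: 2 H
  1 × O (charge -1): no H
  Total hydrogens = 12.
Net charge -1.
Molecular formula: C13H12NO4-

C13H12NO4-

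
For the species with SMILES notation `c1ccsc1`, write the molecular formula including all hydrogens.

C4H4S

Heavy atoms from the SMILES: 4 C, 1 S.
Implicit hydrogens by atom environment:
  4 × C (aromatic): 1 H each → 4
  1 × S (aromatic): no H
  Total hydrogens = 4.
Molecular formula: C4H4S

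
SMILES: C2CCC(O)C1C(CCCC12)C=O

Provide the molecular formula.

Heavy atoms from the SMILES: 11 C, 2 O.
Implicit hydrogens by atom environment:
  6 × C: 2 H each → 12
  5 × C: 1 H each → 5
  1 × O: 1 H
  1 × O: no H
  Total hydrogens = 18.
Molecular formula: C11H18O2

C11H18O2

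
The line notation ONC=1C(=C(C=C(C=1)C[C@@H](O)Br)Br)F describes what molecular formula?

Heavy atoms from the SMILES: 2 Br, 8 C, 1 F, 1 N, 2 O.
Implicit hydrogens by atom environment:
  4 × C (aromatic): no H
  2 × Br: no H
  2 × C (aromatic): 1 H each → 2
  2 × O: 1 H each → 2
  1 × C: 2 H
  1 × C: 1 H
  1 × F: no H
  1 × N: 1 H
  Total hydrogens = 8.
Molecular formula: C8H8Br2FNO2

C8H8Br2FNO2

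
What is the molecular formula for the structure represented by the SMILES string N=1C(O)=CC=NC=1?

C4H4N2O

Heavy atoms from the SMILES: 4 C, 2 N, 1 O.
Implicit hydrogens by atom environment:
  3 × C (aromatic): 1 H each → 3
  2 × N (aromatic): no H
  1 × C (aromatic): no H
  1 × O: 1 H
  Total hydrogens = 4.
Molecular formula: C4H4N2O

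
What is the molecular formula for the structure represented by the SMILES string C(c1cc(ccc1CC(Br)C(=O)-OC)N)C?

C12H16BrNO2

Heavy atoms from the SMILES: 1 Br, 12 C, 1 N, 2 O.
Implicit hydrogens by atom environment:
  3 × C (aromatic): 1 H each → 3
  3 × C (aromatic): no H
  2 × C: 3 H each → 6
  2 × C: 2 H each → 4
  2 × O: no H
  1 × Br: no H
  1 × C: 1 H
  1 × C: no H
  1 × N: 2 H
  Total hydrogens = 16.
Molecular formula: C12H16BrNO2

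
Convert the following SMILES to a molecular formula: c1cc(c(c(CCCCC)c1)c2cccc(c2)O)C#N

Heavy atoms from the SMILES: 18 C, 1 N, 1 O.
Implicit hydrogens by atom environment:
  7 × C (aromatic): 1 H each → 7
  5 × C (aromatic): no H
  4 × C: 2 H each → 8
  1 × C: 3 H
  1 × C: no H
  1 × N: no H
  1 × O: 1 H
  Total hydrogens = 19.
Molecular formula: C18H19NO

C18H19NO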